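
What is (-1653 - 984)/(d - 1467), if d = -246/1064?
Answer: 467628/260189 ≈ 1.7973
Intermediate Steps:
d = -123/532 (d = -246*1/1064 = -123/532 ≈ -0.23120)
(-1653 - 984)/(d - 1467) = (-1653 - 984)/(-123/532 - 1467) = -2637/(-780567/532) = -2637*(-532/780567) = 467628/260189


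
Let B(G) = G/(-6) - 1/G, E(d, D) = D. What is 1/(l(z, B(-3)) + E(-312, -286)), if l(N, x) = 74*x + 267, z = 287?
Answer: 3/128 ≈ 0.023438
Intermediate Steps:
B(G) = -1/G - G/6 (B(G) = G*(-⅙) - 1/G = -G/6 - 1/G = -1/G - G/6)
l(N, x) = 267 + 74*x
1/(l(z, B(-3)) + E(-312, -286)) = 1/((267 + 74*(-1/(-3) - ⅙*(-3))) - 286) = 1/((267 + 74*(-1*(-⅓) + ½)) - 286) = 1/((267 + 74*(⅓ + ½)) - 286) = 1/((267 + 74*(⅚)) - 286) = 1/((267 + 185/3) - 286) = 1/(986/3 - 286) = 1/(128/3) = 3/128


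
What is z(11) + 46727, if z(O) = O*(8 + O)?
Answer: 46936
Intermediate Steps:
z(11) + 46727 = 11*(8 + 11) + 46727 = 11*19 + 46727 = 209 + 46727 = 46936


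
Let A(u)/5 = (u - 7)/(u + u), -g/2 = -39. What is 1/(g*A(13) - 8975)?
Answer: -1/8885 ≈ -0.00011255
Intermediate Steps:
g = 78 (g = -2*(-39) = 78)
A(u) = 5*(-7 + u)/(2*u) (A(u) = 5*((u - 7)/(u + u)) = 5*((-7 + u)/((2*u))) = 5*((-7 + u)*(1/(2*u))) = 5*((-7 + u)/(2*u)) = 5*(-7 + u)/(2*u))
1/(g*A(13) - 8975) = 1/(78*((5/2)*(-7 + 13)/13) - 8975) = 1/(78*((5/2)*(1/13)*6) - 8975) = 1/(78*(15/13) - 8975) = 1/(90 - 8975) = 1/(-8885) = -1/8885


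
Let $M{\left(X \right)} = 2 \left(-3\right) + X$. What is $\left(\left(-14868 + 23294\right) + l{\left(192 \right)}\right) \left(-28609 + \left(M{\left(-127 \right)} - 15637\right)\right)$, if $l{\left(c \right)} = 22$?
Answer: $-374913792$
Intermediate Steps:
$M{\left(X \right)} = -6 + X$
$\left(\left(-14868 + 23294\right) + l{\left(192 \right)}\right) \left(-28609 + \left(M{\left(-127 \right)} - 15637\right)\right) = \left(\left(-14868 + 23294\right) + 22\right) \left(-28609 - 15770\right) = \left(8426 + 22\right) \left(-28609 - 15770\right) = 8448 \left(-28609 - 15770\right) = 8448 \left(-44379\right) = -374913792$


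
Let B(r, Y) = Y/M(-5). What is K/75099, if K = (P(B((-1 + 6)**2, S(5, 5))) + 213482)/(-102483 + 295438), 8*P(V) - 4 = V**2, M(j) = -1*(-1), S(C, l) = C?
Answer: 113859/7728388024 ≈ 1.4733e-5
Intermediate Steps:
M(j) = 1
B(r, Y) = Y (B(r, Y) = Y/1 = Y*1 = Y)
P(V) = 1/2 + V**2/8
K = 341577/308728 (K = ((1/2 + (1/8)*5**2) + 213482)/(-102483 + 295438) = ((1/2 + (1/8)*25) + 213482)/192955 = ((1/2 + 25/8) + 213482)*(1/192955) = (29/8 + 213482)*(1/192955) = (1707885/8)*(1/192955) = 341577/308728 ≈ 1.1064)
K/75099 = (341577/308728)/75099 = (341577/308728)*(1/75099) = 113859/7728388024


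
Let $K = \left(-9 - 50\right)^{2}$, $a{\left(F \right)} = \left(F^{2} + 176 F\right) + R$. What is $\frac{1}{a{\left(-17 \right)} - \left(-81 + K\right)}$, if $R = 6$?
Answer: $- \frac{1}{6097} \approx -0.00016401$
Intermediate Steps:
$a{\left(F \right)} = 6 + F^{2} + 176 F$ ($a{\left(F \right)} = \left(F^{2} + 176 F\right) + 6 = 6 + F^{2} + 176 F$)
$K = 3481$ ($K = \left(-59\right)^{2} = 3481$)
$\frac{1}{a{\left(-17 \right)} - \left(-81 + K\right)} = \frac{1}{\left(6 + \left(-17\right)^{2} + 176 \left(-17\right)\right) + \left(\left(-3\right)^{4} - 3481\right)} = \frac{1}{\left(6 + 289 - 2992\right) + \left(81 - 3481\right)} = \frac{1}{-2697 - 3400} = \frac{1}{-6097} = - \frac{1}{6097}$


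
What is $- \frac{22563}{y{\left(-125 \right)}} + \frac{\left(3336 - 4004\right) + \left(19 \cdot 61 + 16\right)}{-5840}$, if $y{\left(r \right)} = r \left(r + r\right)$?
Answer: $- \frac{14761167}{18250000} \approx -0.80883$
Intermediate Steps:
$y{\left(r \right)} = 2 r^{2}$ ($y{\left(r \right)} = r 2 r = 2 r^{2}$)
$- \frac{22563}{y{\left(-125 \right)}} + \frac{\left(3336 - 4004\right) + \left(19 \cdot 61 + 16\right)}{-5840} = - \frac{22563}{2 \left(-125\right)^{2}} + \frac{\left(3336 - 4004\right) + \left(19 \cdot 61 + 16\right)}{-5840} = - \frac{22563}{2 \cdot 15625} + \left(-668 + \left(1159 + 16\right)\right) \left(- \frac{1}{5840}\right) = - \frac{22563}{31250} + \left(-668 + 1175\right) \left(- \frac{1}{5840}\right) = \left(-22563\right) \frac{1}{31250} + 507 \left(- \frac{1}{5840}\right) = - \frac{22563}{31250} - \frac{507}{5840} = - \frac{14761167}{18250000}$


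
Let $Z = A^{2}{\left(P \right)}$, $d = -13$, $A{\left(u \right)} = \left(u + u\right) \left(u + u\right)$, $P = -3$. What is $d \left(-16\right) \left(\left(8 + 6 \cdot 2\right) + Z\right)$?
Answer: $273728$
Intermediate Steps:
$A{\left(u \right)} = 4 u^{2}$ ($A{\left(u \right)} = 2 u 2 u = 4 u^{2}$)
$Z = 1296$ ($Z = \left(4 \left(-3\right)^{2}\right)^{2} = \left(4 \cdot 9\right)^{2} = 36^{2} = 1296$)
$d \left(-16\right) \left(\left(8 + 6 \cdot 2\right) + Z\right) = \left(-13\right) \left(-16\right) \left(\left(8 + 6 \cdot 2\right) + 1296\right) = 208 \left(\left(8 + 12\right) + 1296\right) = 208 \left(20 + 1296\right) = 208 \cdot 1316 = 273728$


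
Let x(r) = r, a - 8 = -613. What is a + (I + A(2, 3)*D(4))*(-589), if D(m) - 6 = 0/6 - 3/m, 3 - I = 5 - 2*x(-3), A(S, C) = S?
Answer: -4155/2 ≈ -2077.5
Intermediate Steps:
a = -605 (a = 8 - 613 = -605)
I = -8 (I = 3 - (5 - 2*(-3)) = 3 - (5 + 6) = 3 - 1*11 = 3 - 11 = -8)
D(m) = 6 - 3/m (D(m) = 6 + (0/6 - 3/m) = 6 + (0*(1/6) - 3/m) = 6 + (0 - 3/m) = 6 - 3/m)
a + (I + A(2, 3)*D(4))*(-589) = -605 + (-8 + 2*(6 - 3/4))*(-589) = -605 + (-8 + 2*(21/4))*(-589) = -605 + (-8 + 21/2)*(-589) = -605 + (5/2)*(-589) = -605 - 2945/2 = -4155/2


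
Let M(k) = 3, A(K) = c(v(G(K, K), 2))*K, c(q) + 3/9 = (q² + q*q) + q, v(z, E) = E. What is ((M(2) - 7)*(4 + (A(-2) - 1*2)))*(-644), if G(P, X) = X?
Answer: -133952/3 ≈ -44651.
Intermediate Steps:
c(q) = -⅓ + q + 2*q² (c(q) = -⅓ + ((q² + q*q) + q) = -⅓ + ((q² + q²) + q) = -⅓ + (2*q² + q) = -⅓ + (q + 2*q²) = -⅓ + q + 2*q²)
A(K) = 29*K/3 (A(K) = (-⅓ + 2 + 2*2²)*K = (-⅓ + 2 + 2*4)*K = (-⅓ + 2 + 8)*K = 29*K/3)
((M(2) - 7)*(4 + (A(-2) - 1*2)))*(-644) = ((3 - 7)*(4 + ((29/3)*(-2) - 1*2)))*(-644) = -4*(4 + (-58/3 - 2))*(-644) = -4*(4 - 64/3)*(-644) = -4*(-52/3)*(-644) = (208/3)*(-644) = -133952/3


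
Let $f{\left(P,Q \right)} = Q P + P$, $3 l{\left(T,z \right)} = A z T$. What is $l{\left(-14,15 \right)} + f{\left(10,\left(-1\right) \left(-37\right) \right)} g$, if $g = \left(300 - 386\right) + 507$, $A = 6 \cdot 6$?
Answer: $157460$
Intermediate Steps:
$A = 36$
$l{\left(T,z \right)} = 12 T z$ ($l{\left(T,z \right)} = \frac{36 z T}{3} = \frac{36 T z}{3} = 12 T z$)
$g = 421$ ($g = -86 + 507 = 421$)
$f{\left(P,Q \right)} = P + P Q$ ($f{\left(P,Q \right)} = P Q + P = P + P Q$)
$l{\left(-14,15 \right)} + f{\left(10,\left(-1\right) \left(-37\right) \right)} g = 12 \left(-14\right) 15 + 10 \left(1 - -37\right) 421 = -2520 + 10 \left(1 + 37\right) 421 = -2520 + 10 \cdot 38 \cdot 421 = -2520 + 380 \cdot 421 = -2520 + 159980 = 157460$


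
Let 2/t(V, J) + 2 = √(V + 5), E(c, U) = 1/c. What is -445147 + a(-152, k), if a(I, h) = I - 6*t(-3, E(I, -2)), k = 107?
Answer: -445287 + 6*√2 ≈ -4.4528e+5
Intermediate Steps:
E(c, U) = 1/c
t(V, J) = 2/(-2 + √(5 + V)) (t(V, J) = 2/(-2 + √(V + 5)) = 2/(-2 + √(5 + V)))
a(I, h) = I - 12/(-2 + √2) (a(I, h) = I - 12/(-2 + √(5 - 3)) = I - 12/(-2 + √2))
-445147 + a(-152, k) = -445147 + (12 - 152 + 6*√2) = -445147 + (-140 + 6*√2) = -445287 + 6*√2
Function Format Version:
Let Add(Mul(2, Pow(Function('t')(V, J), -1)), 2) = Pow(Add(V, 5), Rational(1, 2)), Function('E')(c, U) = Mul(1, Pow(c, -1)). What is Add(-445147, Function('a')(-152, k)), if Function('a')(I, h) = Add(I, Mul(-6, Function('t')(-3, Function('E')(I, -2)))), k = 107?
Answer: Add(-445287, Mul(6, Pow(2, Rational(1, 2)))) ≈ -4.4528e+5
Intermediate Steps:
Function('E')(c, U) = Pow(c, -1)
Function('t')(V, J) = Mul(2, Pow(Add(-2, Pow(Add(5, V), Rational(1, 2))), -1)) (Function('t')(V, J) = Mul(2, Pow(Add(-2, Pow(Add(V, 5), Rational(1, 2))), -1)) = Mul(2, Pow(Add(-2, Pow(Add(5, V), Rational(1, 2))), -1)))
Function('a')(I, h) = Add(I, Mul(-12, Pow(Add(-2, Pow(2, Rational(1, 2))), -1))) (Function('a')(I, h) = Add(I, Mul(-6, Mul(2, Pow(Add(-2, Pow(Add(5, -3), Rational(1, 2))), -1)))) = Add(I, Mul(-6, Mul(2, Pow(Add(-2, Pow(2, Rational(1, 2))), -1)))) = Add(I, Mul(-12, Pow(Add(-2, Pow(2, Rational(1, 2))), -1))))
Add(-445147, Function('a')(-152, k)) = Add(-445147, Add(12, -152, Mul(6, Pow(2, Rational(1, 2))))) = Add(-445147, Add(-140, Mul(6, Pow(2, Rational(1, 2))))) = Add(-445287, Mul(6, Pow(2, Rational(1, 2))))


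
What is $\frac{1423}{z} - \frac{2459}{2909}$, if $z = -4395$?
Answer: $- \frac{14946812}{12785055} \approx -1.1691$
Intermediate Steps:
$\frac{1423}{z} - \frac{2459}{2909} = \frac{1423}{-4395} - \frac{2459}{2909} = 1423 \left(- \frac{1}{4395}\right) - \frac{2459}{2909} = - \frac{1423}{4395} - \frac{2459}{2909} = - \frac{14946812}{12785055}$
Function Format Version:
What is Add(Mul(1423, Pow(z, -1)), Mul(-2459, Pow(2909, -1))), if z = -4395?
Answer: Rational(-14946812, 12785055) ≈ -1.1691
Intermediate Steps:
Add(Mul(1423, Pow(z, -1)), Mul(-2459, Pow(2909, -1))) = Add(Mul(1423, Pow(-4395, -1)), Mul(-2459, Pow(2909, -1))) = Add(Mul(1423, Rational(-1, 4395)), Mul(-2459, Rational(1, 2909))) = Add(Rational(-1423, 4395), Rational(-2459, 2909)) = Rational(-14946812, 12785055)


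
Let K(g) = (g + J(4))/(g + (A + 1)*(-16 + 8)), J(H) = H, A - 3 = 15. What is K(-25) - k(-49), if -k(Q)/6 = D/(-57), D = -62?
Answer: 7449/1121 ≈ 6.6450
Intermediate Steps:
A = 18 (A = 3 + 15 = 18)
K(g) = (4 + g)/(-152 + g) (K(g) = (g + 4)/(g + (18 + 1)*(-16 + 8)) = (4 + g)/(g + 19*(-8)) = (4 + g)/(g - 152) = (4 + g)/(-152 + g))
k(Q) = -124/19 (k(Q) = -(-372)/(-57) = -(-372)*(-1)/57 = -6*62/57 = -124/19)
K(-25) - k(-49) = (4 - 25)/(-152 - 25) - 1*(-124/19) = -21/(-177) + 124/19 = -1/177*(-21) + 124/19 = 7/59 + 124/19 = 7449/1121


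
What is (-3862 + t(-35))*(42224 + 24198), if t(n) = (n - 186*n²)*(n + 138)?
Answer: -1559324001174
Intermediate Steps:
t(n) = (138 + n)*(n - 186*n²) (t(n) = (n - 186*n²)*(138 + n) = (138 + n)*(n - 186*n²))
(-3862 + t(-35))*(42224 + 24198) = (-3862 - 35*(138 - 25667*(-35) - 186*(-35)²))*(42224 + 24198) = (-3862 - 35*(138 + 898345 - 186*1225))*66422 = (-3862 - 35*(138 + 898345 - 227850))*66422 = (-3862 - 35*670633)*66422 = (-3862 - 23472155)*66422 = -23476017*66422 = -1559324001174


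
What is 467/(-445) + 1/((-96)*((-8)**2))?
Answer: -2869693/2734080 ≈ -1.0496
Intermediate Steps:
467/(-445) + 1/((-96)*((-8)**2)) = 467*(-1/445) - 1/96/64 = -467/445 - 1/96*1/64 = -467/445 - 1/6144 = -2869693/2734080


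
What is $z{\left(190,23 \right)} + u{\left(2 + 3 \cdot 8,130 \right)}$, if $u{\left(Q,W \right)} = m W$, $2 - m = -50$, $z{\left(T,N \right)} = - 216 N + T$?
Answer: $1982$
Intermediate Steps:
$z{\left(T,N \right)} = T - 216 N$
$m = 52$ ($m = 2 - -50 = 2 + 50 = 52$)
$u{\left(Q,W \right)} = 52 W$
$z{\left(190,23 \right)} + u{\left(2 + 3 \cdot 8,130 \right)} = \left(190 - 4968\right) + 52 \cdot 130 = \left(190 - 4968\right) + 6760 = -4778 + 6760 = 1982$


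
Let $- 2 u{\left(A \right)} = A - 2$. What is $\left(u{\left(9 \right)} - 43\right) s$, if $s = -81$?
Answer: $\frac{7533}{2} \approx 3766.5$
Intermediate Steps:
$u{\left(A \right)} = 1 - \frac{A}{2}$ ($u{\left(A \right)} = - \frac{A - 2}{2} = - \frac{-2 + A}{2} = 1 - \frac{A}{2}$)
$\left(u{\left(9 \right)} - 43\right) s = \left(\left(1 - \frac{9}{2}\right) - 43\right) \left(-81\right) = \left(- \frac{7}{2} - 43\right) \left(-81\right) = \left(- \frac{93}{2}\right) \left(-81\right) = \frac{7533}{2}$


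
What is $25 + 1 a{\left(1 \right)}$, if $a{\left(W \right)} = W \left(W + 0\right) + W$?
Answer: $27$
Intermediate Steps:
$a{\left(W \right)} = W + W^{2}$ ($a{\left(W \right)} = W W + W = W^{2} + W = W + W^{2}$)
$25 + 1 a{\left(1 \right)} = 25 + 1 \cdot 1 \left(1 + 1\right) = 25 + 1 \cdot 1 \cdot 2 = 25 + 1 \cdot 2 = 25 + 2 = 27$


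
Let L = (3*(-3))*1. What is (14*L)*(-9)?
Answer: 1134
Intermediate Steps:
L = -9 (L = -9*1 = -9)
(14*L)*(-9) = (14*(-9))*(-9) = -126*(-9) = 1134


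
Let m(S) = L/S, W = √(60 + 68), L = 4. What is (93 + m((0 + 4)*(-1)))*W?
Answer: 736*√2 ≈ 1040.9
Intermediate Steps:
W = 8*√2 (W = √128 = 8*√2 ≈ 11.314)
m(S) = 4/S
(93 + m((0 + 4)*(-1)))*W = (93 + 4/(((0 + 4)*(-1))))*(8*√2) = (93 + 4/((4*(-1))))*(8*√2) = (93 + 4/(-4))*(8*√2) = (93 + 4*(-¼))*(8*√2) = (93 - 1)*(8*√2) = 92*(8*√2) = 736*√2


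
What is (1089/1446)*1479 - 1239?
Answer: -60321/482 ≈ -125.15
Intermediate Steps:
(1089/1446)*1479 - 1239 = (1089*(1/1446))*1479 - 1239 = (363/482)*1479 - 1239 = 536877/482 - 1239 = -60321/482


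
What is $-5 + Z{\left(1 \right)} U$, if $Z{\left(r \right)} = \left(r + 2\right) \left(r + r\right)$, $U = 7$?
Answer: $37$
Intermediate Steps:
$Z{\left(r \right)} = 2 r \left(2 + r\right)$ ($Z{\left(r \right)} = \left(2 + r\right) 2 r = 2 r \left(2 + r\right)$)
$-5 + Z{\left(1 \right)} U = -5 + 2 \cdot 1 \left(2 + 1\right) 7 = -5 + 2 \cdot 1 \cdot 3 \cdot 7 = -5 + 6 \cdot 7 = -5 + 42 = 37$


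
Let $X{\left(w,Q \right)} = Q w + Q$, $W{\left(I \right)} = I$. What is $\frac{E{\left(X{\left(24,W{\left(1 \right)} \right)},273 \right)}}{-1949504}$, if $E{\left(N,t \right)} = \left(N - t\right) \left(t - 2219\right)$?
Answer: $- \frac{30163}{121844} \approx -0.24755$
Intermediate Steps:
$X{\left(w,Q \right)} = Q + Q w$
$E{\left(N,t \right)} = \left(-2219 + t\right) \left(N - t\right)$ ($E{\left(N,t \right)} = \left(N - t\right) \left(-2219 + t\right) = \left(-2219 + t\right) \left(N - t\right)$)
$\frac{E{\left(X{\left(24,W{\left(1 \right)} \right)},273 \right)}}{-1949504} = \frac{- 273^{2} - 2219 \cdot 1 \left(1 + 24\right) + 2219 \cdot 273 + 1 \left(1 + 24\right) 273}{-1949504} = \left(\left(-1\right) 74529 - 2219 \cdot 1 \cdot 25 + 605787 + 1 \cdot 25 \cdot 273\right) \left(- \frac{1}{1949504}\right) = \left(-74529 - 55475 + 605787 + 25 \cdot 273\right) \left(- \frac{1}{1949504}\right) = \left(-74529 - 55475 + 605787 + 6825\right) \left(- \frac{1}{1949504}\right) = 482608 \left(- \frac{1}{1949504}\right) = - \frac{30163}{121844}$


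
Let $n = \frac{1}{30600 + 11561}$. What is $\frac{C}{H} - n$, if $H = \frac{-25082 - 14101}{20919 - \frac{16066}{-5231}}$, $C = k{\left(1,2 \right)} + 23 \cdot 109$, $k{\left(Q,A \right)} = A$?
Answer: $- \frac{11577131601965168}{8641583035953} \approx -1339.7$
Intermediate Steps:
$C = 2509$ ($C = 2 + 23 \cdot 109 = 2 + 2507 = 2509$)
$H = - \frac{204966273}{109443355}$ ($H = - \frac{39183}{20919 - - \frac{16066}{5231}} = - \frac{39183}{20919 + \frac{16066}{5231}} = - \frac{39183}{\frac{109443355}{5231}} = \left(-39183\right) \frac{5231}{109443355} = - \frac{204966273}{109443355} \approx -1.8728$)
$n = \frac{1}{42161} \approx 2.3719 \cdot 10^{-5}$
$\frac{C}{H} - n = \frac{2509}{- \frac{204966273}{109443355}} - \frac{1}{42161} = 2509 \left(- \frac{109443355}{204966273}\right) - \frac{1}{42161} = - \frac{274593377695}{204966273} - \frac{1}{42161} = - \frac{11577131601965168}{8641583035953}$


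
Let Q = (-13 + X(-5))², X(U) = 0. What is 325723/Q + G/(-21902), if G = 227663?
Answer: 7095510099/3701438 ≈ 1917.0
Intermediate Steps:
Q = 169 (Q = (-13 + 0)² = (-13)² = 169)
325723/Q + G/(-21902) = 325723/169 + 227663/(-21902) = 325723*(1/169) + 227663*(-1/21902) = 325723/169 - 227663/21902 = 7095510099/3701438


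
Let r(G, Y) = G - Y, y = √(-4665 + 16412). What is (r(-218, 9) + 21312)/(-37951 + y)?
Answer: -800196835/1440266654 - 21085*√11747/1440266654 ≈ -0.55718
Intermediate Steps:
y = √11747 ≈ 108.38
(r(-218, 9) + 21312)/(-37951 + y) = ((-218 - 1*9) + 21312)/(-37951 + √11747) = ((-218 - 9) + 21312)/(-37951 + √11747) = (-227 + 21312)/(-37951 + √11747) = 21085/(-37951 + √11747)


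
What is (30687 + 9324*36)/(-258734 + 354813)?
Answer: 366351/96079 ≈ 3.8130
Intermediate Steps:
(30687 + 9324*36)/(-258734 + 354813) = (30687 + 335664)/96079 = 366351*(1/96079) = 366351/96079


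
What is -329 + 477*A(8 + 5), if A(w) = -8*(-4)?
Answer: 14935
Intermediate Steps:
A(w) = 32
-329 + 477*A(8 + 5) = -329 + 477*32 = -329 + 15264 = 14935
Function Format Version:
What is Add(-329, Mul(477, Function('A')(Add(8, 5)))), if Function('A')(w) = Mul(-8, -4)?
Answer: 14935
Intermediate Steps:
Function('A')(w) = 32
Add(-329, Mul(477, Function('A')(Add(8, 5)))) = Add(-329, Mul(477, 32)) = Add(-329, 15264) = 14935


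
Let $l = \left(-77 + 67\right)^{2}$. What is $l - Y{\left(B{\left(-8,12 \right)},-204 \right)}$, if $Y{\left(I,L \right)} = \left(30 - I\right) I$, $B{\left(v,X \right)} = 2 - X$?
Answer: $500$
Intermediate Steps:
$l = 100$ ($l = \left(-10\right)^{2} = 100$)
$Y{\left(I,L \right)} = I \left(30 - I\right)$
$l - Y{\left(B{\left(-8,12 \right)},-204 \right)} = 100 - \left(2 - 12\right) \left(30 - \left(2 - 12\right)\right) = 100 - - 10 \left(30 - -10\right) = 100 - - 10 \left(30 + 10\right) = 100 - \left(-10\right) 40 = 100 - -400 = 100 + 400 = 500$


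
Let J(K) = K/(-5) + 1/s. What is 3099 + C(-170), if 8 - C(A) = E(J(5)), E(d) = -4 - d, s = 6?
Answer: 18661/6 ≈ 3110.2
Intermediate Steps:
J(K) = 1/6 - K/5 (J(K) = K/(-5) + 1/6 = K*(-1/5) + 1*(1/6) = -K/5 + 1/6 = 1/6 - K/5)
C(A) = 67/6 (C(A) = 8 - (-4 - (1/6 - 1/5*5)) = 8 - (-4 - (1/6 - 1)) = 8 - (-4 - 1*(-5/6)) = 8 - (-4 + 5/6) = 8 - 1*(-19/6) = 8 + 19/6 = 67/6)
3099 + C(-170) = 3099 + 67/6 = 18661/6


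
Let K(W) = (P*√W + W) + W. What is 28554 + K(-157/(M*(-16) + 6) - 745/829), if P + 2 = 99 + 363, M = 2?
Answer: 307837241/10777 + 230*√2387816782/10777 ≈ 29607.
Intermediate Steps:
P = 460 (P = -2 + (99 + 363) = -2 + 462 = 460)
K(W) = 2*W + 460*√W (K(W) = (460*√W + W) + W = (W + 460*√W) + W = 2*W + 460*√W)
28554 + K(-157/(M*(-16) + 6) - 745/829) = 28554 + (2*(-157/(2*(-16) + 6) - 745/829) + 460*√(-157/(2*(-16) + 6) - 745/829)) = 28554 + (2*(-157/(-32 + 6) - 745*1/829) + 460*√(-157/(-32 + 6) - 745*1/829)) = 28554 + (2*(-157/(-26) - 745/829) + 460*√(-157/(-26) - 745/829)) = 28554 + (2*(-157*(-1/26) - 745/829) + 460*√(-157*(-1/26) - 745/829)) = 28554 + (2*(157/26 - 745/829) + 460*√(157/26 - 745/829)) = 28554 + (2*(110783/21554) + 460*√(110783/21554)) = 28554 + (110783/10777 + 460*(√2387816782/21554)) = 28554 + (110783/10777 + 230*√2387816782/10777) = 307837241/10777 + 230*√2387816782/10777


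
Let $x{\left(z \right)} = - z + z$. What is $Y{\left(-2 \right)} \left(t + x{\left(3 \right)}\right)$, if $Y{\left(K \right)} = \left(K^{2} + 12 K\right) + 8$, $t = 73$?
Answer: $-876$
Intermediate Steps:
$x{\left(z \right)} = 0$
$Y{\left(K \right)} = 8 + K^{2} + 12 K$
$Y{\left(-2 \right)} \left(t + x{\left(3 \right)}\right) = \left(8 + \left(-2\right)^{2} + 12 \left(-2\right)\right) \left(73 + 0\right) = \left(8 + 4 - 24\right) 73 = \left(-12\right) 73 = -876$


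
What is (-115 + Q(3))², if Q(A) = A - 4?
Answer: 13456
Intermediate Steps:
Q(A) = -4 + A
(-115 + Q(3))² = (-115 + (-4 + 3))² = (-115 - 1)² = (-116)² = 13456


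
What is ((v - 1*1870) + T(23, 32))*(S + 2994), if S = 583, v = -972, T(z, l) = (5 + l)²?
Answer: -5268921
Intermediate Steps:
((v - 1*1870) + T(23, 32))*(S + 2994) = ((-972 - 1*1870) + (5 + 32)²)*(583 + 2994) = ((-972 - 1870) + 37²)*3577 = (-2842 + 1369)*3577 = -1473*3577 = -5268921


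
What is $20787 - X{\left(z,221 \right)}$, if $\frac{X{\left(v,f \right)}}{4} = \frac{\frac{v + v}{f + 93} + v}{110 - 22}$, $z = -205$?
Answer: $\frac{35915344}{1727} \approx 20796.0$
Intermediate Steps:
$X{\left(v,f \right)} = \frac{v}{22} + \frac{v}{11 \left(93 + f\right)}$ ($X{\left(v,f \right)} = 4 \frac{\frac{v + v}{f + 93} + v}{110 - 22} = 4 \frac{\frac{2 v}{93 + f} + v}{88} = 4 \left(\frac{2 v}{93 + f} + v\right) \frac{1}{88} = 4 \left(v + \frac{2 v}{93 + f}\right) \frac{1}{88} = 4 \left(\frac{v}{88} + \frac{v}{44 \left(93 + f\right)}\right) = \frac{v}{22} + \frac{v}{11 \left(93 + f\right)}$)
$20787 - X{\left(z,221 \right)} = 20787 - \frac{1}{22} \left(-205\right) \frac{1}{93 + 221} \left(95 + 221\right) = 20787 - \frac{1}{22} \left(-205\right) \frac{1}{314} \cdot 316 = 20787 - - \frac{16195}{1727} = 20787 + \frac{16195}{1727} = \frac{35915344}{1727}$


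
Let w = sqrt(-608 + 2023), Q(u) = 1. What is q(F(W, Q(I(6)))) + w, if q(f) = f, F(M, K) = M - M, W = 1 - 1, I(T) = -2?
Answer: sqrt(1415) ≈ 37.616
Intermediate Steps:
W = 0
F(M, K) = 0
w = sqrt(1415) ≈ 37.616
q(F(W, Q(I(6)))) + w = 0 + sqrt(1415) = sqrt(1415)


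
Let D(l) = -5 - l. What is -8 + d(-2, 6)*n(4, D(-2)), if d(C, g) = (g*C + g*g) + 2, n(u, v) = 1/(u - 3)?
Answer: 18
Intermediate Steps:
n(u, v) = 1/(-3 + u)
d(C, g) = 2 + g**2 + C*g (d(C, g) = (C*g + g**2) + 2 = (g**2 + C*g) + 2 = 2 + g**2 + C*g)
-8 + d(-2, 6)*n(4, D(-2)) = -8 + (2 + 6**2 - 2*6)/(-3 + 4) = -8 + (2 + 36 - 12)/1 = -8 + 26*1 = -8 + 26 = 18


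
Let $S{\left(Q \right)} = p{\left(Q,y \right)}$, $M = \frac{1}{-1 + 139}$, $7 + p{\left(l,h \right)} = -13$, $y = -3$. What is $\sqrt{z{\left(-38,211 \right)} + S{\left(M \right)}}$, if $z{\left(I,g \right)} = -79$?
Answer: $3 i \sqrt{11} \approx 9.9499 i$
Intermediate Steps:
$p{\left(l,h \right)} = -20$ ($p{\left(l,h \right)} = -7 - 13 = -20$)
$M = \frac{1}{138} \approx 0.0072464$
$S{\left(Q \right)} = -20$
$\sqrt{z{\left(-38,211 \right)} + S{\left(M \right)}} = \sqrt{-79 - 20} = \sqrt{-99} = 3 i \sqrt{11}$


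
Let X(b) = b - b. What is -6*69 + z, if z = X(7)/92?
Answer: -414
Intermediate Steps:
X(b) = 0
z = 0 (z = 0/92 = 0*(1/92) = 0)
-6*69 + z = -6*69 + 0 = -414 + 0 = -414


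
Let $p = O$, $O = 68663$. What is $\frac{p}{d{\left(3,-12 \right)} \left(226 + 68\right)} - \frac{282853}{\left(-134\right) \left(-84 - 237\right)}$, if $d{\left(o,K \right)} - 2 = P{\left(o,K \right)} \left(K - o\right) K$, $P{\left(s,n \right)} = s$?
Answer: $- \frac{1002823561}{163195116} \approx -6.1449$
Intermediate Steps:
$p = 68663$
$d{\left(o,K \right)} = 2 + K o \left(K - o\right)$ ($d{\left(o,K \right)} = 2 + o \left(K - o\right) K = 2 + K o \left(K - o\right)$)
$\frac{p}{d{\left(3,-12 \right)} \left(226 + 68\right)} - \frac{282853}{\left(-134\right) \left(-84 - 237\right)} = \frac{68663}{\left(2 + 3 \left(-12\right)^{2} - - 12 \cdot 3^{2}\right) \left(226 + 68\right)} - \frac{282853}{\left(-134\right) \left(-84 - 237\right)} = \frac{68663}{\left(2 + 3 \cdot 144 - \left(-12\right) 9\right) 294} - \frac{282853}{\left(-134\right) \left(-321\right)} = \frac{68663}{\left(2 + 432 + 108\right) 294} - \frac{282853}{43014} = \frac{68663}{542 \cdot 294} - \frac{282853}{43014} = \frac{68663}{159348} - \frac{282853}{43014} = 68663 \cdot \frac{1}{159348} - \frac{282853}{43014} = \frac{9809}{22764} - \frac{282853}{43014} = - \frac{1002823561}{163195116}$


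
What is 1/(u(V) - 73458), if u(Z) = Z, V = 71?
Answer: -1/73387 ≈ -1.3626e-5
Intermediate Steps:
1/(u(V) - 73458) = 1/(71 - 73458) = 1/(-73387) = -1/73387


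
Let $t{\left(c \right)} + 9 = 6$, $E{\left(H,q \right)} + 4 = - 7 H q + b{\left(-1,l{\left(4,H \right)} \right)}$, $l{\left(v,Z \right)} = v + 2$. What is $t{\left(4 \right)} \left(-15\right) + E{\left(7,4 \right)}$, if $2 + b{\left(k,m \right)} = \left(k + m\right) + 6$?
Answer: $-146$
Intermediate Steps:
$l{\left(v,Z \right)} = 2 + v$
$b{\left(k,m \right)} = 4 + k + m$ ($b{\left(k,m \right)} = -2 + \left(\left(k + m\right) + 6\right) = -2 + \left(6 + k + m\right) = 4 + k + m$)
$E{\left(H,q \right)} = 5 - 7 H q$ ($E{\left(H,q \right)} = -4 + \left(- 7 H q + \left(4 - 1 + \left(2 + 4\right)\right)\right) = -4 - \left(-9 + 7 H q\right) = 5 - 7 H q$)
$t{\left(c \right)} = -3$ ($t{\left(c \right)} = -9 + 6 = -3$)
$t{\left(4 \right)} \left(-15\right) + E{\left(7,4 \right)} = \left(-3\right) \left(-15\right) + \left(5 - 49 \cdot 4\right) = 45 + \left(5 - 196\right) = 45 - 191 = -146$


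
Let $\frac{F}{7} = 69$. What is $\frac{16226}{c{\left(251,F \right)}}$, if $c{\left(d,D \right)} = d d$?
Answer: $\frac{16226}{63001} \approx 0.25755$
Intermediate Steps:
$F = 483$ ($F = 7 \cdot 69 = 483$)
$c{\left(d,D \right)} = d^{2}$
$\frac{16226}{c{\left(251,F \right)}} = \frac{16226}{251^{2}} = \frac{16226}{63001}$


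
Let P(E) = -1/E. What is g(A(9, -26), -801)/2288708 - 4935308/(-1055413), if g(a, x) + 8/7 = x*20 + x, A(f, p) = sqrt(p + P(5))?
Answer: 78944072156633/16908725234828 ≈ 4.6688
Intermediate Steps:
A(f, p) = sqrt(-1/5 + p) (A(f, p) = sqrt(p - 1/5) = sqrt(-1/5 + p))
g(a, x) = -8/7 + 21*x (g(a, x) = -8/7 + (x*20 + x) = -8/7 + (20*x + x) = -8/7 + 21*x)
g(A(9, -26), -801)/2288708 - 4935308/(-1055413) = (-8/7 + 21*(-801))/2288708 - 4935308/(-1055413) = (-8/7 - 16821)*(1/2288708) - 4935308*(-1/1055413) = -117755/7*1/2288708 + 4935308/1055413 = -117755/16020956 + 4935308/1055413 = 78944072156633/16908725234828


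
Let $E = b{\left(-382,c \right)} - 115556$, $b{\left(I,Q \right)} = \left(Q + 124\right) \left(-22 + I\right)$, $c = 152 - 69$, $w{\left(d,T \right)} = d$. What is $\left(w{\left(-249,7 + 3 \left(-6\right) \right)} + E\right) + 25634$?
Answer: $-173799$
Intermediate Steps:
$c = 83$
$b{\left(I,Q \right)} = \left(-22 + I\right) \left(124 + Q\right)$ ($b{\left(I,Q \right)} = \left(124 + Q\right) \left(-22 + I\right) = \left(-22 + I\right) \left(124 + Q\right)$)
$E = -199184$ ($E = \left(-2728 - 1826 + 124 \left(-382\right) - 31706\right) - 115556 = \left(-2728 - 1826 - 47368 - 31706\right) - 115556 = -83628 - 115556 = -199184$)
$\left(w{\left(-249,7 + 3 \left(-6\right) \right)} + E\right) + 25634 = \left(-249 - 199184\right) + 25634 = -199433 + 25634 = -173799$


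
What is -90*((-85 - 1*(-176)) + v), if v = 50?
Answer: -12690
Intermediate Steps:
-90*((-85 - 1*(-176)) + v) = -90*((-85 - 1*(-176)) + 50) = -90*((-85 + 176) + 50) = -90*(91 + 50) = -90*141 = -12690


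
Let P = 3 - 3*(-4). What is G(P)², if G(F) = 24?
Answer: 576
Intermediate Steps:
P = 15 (P = 3 + 12 = 15)
G(P)² = 24² = 576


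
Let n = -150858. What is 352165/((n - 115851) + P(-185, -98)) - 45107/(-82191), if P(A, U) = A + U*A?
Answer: -17723795767/20446161924 ≈ -0.86685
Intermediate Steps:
P(A, U) = A + A*U
352165/((n - 115851) + P(-185, -98)) - 45107/(-82191) = 352165/((-150858 - 115851) - 185*(1 - 98)) - 45107/(-82191) = 352165/(-266709 - 185*(-97)) - 45107*(-1/82191) = 352165/(-266709 + 17945) + 45107/82191 = 352165/(-248764) + 45107/82191 = 352165*(-1/248764) + 45107/82191 = -352165/248764 + 45107/82191 = -17723795767/20446161924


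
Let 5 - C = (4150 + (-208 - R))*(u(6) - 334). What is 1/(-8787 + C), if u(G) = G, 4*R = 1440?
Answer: 1/1166114 ≈ 8.5755e-7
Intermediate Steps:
R = 360 (R = (1/4)*1440 = 360)
C = 1174901 (C = 5 - (4150 + (-208 - 1*360))*(6 - 334) = 5 - (4150 + (-208 - 360))*(-328) = 5 - (4150 - 568)*(-328) = 5 - 3582*(-328) = 5 - 1*(-1174896) = 5 + 1174896 = 1174901)
1/(-8787 + C) = 1/(-8787 + 1174901) = 1/1166114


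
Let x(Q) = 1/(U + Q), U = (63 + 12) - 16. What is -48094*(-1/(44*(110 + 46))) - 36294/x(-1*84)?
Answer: 3114049247/3432 ≈ 9.0736e+5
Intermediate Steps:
U = 59 (U = 75 - 16 = 59)
x(Q) = 1/(59 + Q)
-48094*(-1/(44*(110 + 46))) - 36294/x(-1*84) = -48094*(-1/(44*(110 + 46))) - 36294/(1/(59 - 1*84)) = -48094/(156*(-44)) - 36294/(1/(59 - 84)) = -48094/(-6864) - 36294/(1/(-25)) = -48094*(-1/6864) - 36294/(-1/25) = 24047/3432 - 36294*(-25) = 24047/3432 + 907350 = 3114049247/3432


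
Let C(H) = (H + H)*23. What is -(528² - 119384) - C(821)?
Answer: -197166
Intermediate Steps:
C(H) = 46*H (C(H) = (2*H)*23 = 46*H)
-(528² - 119384) - C(821) = -(528² - 119384) - 46*821 = -(278784 - 119384) - 1*37766 = -1*159400 - 37766 = -159400 - 37766 = -197166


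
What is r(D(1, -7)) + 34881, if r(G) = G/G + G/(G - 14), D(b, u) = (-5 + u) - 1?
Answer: 941827/27 ≈ 34883.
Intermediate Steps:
D(b, u) = -6 + u
r(G) = 1 + G/(-14 + G)
r(D(1, -7)) + 34881 = 2*(-7 + (-6 - 7))/(-14 + (-6 - 7)) + 34881 = 2*(-7 - 13)/(-14 - 13) + 34881 = 2*(-20)/(-27) + 34881 = 2*(-1/27)*(-20) + 34881 = 40/27 + 34881 = 941827/27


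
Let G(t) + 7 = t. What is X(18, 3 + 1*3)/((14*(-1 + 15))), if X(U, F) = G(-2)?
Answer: -9/196 ≈ -0.045918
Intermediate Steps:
G(t) = -7 + t
X(U, F) = -9 (X(U, F) = -7 - 2 = -9)
X(18, 3 + 1*3)/((14*(-1 + 15))) = -9*1/(14*(-1 + 15)) = -9/(14*14) = -9/196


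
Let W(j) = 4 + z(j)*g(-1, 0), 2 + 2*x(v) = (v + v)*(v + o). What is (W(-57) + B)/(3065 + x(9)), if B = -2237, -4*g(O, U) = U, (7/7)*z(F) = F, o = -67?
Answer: -2233/2542 ≈ -0.87844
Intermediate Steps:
z(F) = F
g(O, U) = -U/4
x(v) = -1 + v*(-67 + v) (x(v) = -1 + ((v + v)*(v - 67))/2 = -1 + ((2*v)*(-67 + v))/2 = -1 + (2*v*(-67 + v))/2 = -1 + v*(-67 + v))
W(j) = 4 (W(j) = 4 + j*(-¼*0) = 4 + j*0 = 4 + 0 = 4)
(W(-57) + B)/(3065 + x(9)) = (4 - 2237)/(3065 + (-1 + 9² - 67*9)) = -2233/(3065 + (-1 + 81 - 603)) = -2233/(3065 - 523) = -2233/2542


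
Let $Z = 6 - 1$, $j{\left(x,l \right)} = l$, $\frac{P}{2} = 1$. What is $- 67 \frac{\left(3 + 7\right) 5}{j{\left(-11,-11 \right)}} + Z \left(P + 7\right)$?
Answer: $\frac{3845}{11} \approx 349.55$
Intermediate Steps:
$P = 2$ ($P = 2 \cdot 1 = 2$)
$Z = 5$ ($Z = 6 - 1 = 5$)
$- 67 \frac{\left(3 + 7\right) 5}{j{\left(-11,-11 \right)}} + Z \left(P + 7\right) = - 67 \frac{\left(3 + 7\right) 5}{-11} + 5 \left(2 + 7\right) = - 67 \cdot 10 \cdot 5 \left(- \frac{1}{11}\right) + 5 \cdot 9 = - 67 \cdot 50 \left(- \frac{1}{11}\right) + 45 = \left(-67\right) \left(- \frac{50}{11}\right) + 45 = \frac{3350}{11} + 45 = \frac{3845}{11}$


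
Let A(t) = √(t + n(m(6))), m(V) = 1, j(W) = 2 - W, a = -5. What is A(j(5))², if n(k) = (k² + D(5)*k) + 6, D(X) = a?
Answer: -1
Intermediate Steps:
D(X) = -5
n(k) = 6 + k² - 5*k (n(k) = (k² - 5*k) + 6 = 6 + k² - 5*k)
A(t) = √(2 + t) (A(t) = √(t + (6 + 1² - 5*1)) = √(t + (6 + 1 - 5)) = √(t + 2) = √(2 + t))
A(j(5))² = (√(2 + (2 - 1*5)))² = (√(2 + (2 - 5)))² = (√(2 - 3))² = (√(-1))² = I² = -1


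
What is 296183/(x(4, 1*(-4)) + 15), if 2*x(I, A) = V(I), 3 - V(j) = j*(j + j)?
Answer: 592366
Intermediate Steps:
V(j) = 3 - 2*j**2 (V(j) = 3 - j*(j + j) = 3 - j*2*j = 3 - 2*j**2)
x(I, A) = 3/2 - I**2 (x(I, A) = (3 - 2*I**2)/2 = 3/2 - I**2)
296183/(x(4, 1*(-4)) + 15) = 296183/((3/2 - 1*4**2) + 15) = 296183/((3/2 - 1*16) + 15) = 296183/((3/2 - 16) + 15) = 296183/(-29/2 + 15) = 296183/(1/2) = 2*296183 = 592366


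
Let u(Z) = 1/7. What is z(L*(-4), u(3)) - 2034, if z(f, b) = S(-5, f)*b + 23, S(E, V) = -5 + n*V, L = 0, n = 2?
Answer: -14082/7 ≈ -2011.7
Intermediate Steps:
S(E, V) = -5 + 2*V
u(Z) = ⅐ (u(Z) = 1*(⅐) = ⅐)
z(f, b) = 23 + b*(-5 + 2*f) (z(f, b) = (-5 + 2*f)*b + 23 = b*(-5 + 2*f) + 23 = 23 + b*(-5 + 2*f))
z(L*(-4), u(3)) - 2034 = (23 + (-5 + 2*(0*(-4)))/7) - 2034 = (23 + (-5 + 2*0)/7) - 2034 = (23 + (-5 + 0)/7) - 2034 = (23 + (⅐)*(-5)) - 2034 = (23 - 5/7) - 2034 = 156/7 - 2034 = -14082/7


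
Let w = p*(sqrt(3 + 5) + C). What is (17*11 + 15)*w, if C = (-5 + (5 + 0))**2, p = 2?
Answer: 808*sqrt(2) ≈ 1142.7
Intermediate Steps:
C = 0 (C = (-5 + 5)**2 = 0**2 = 0)
w = 4*sqrt(2) (w = 2*(sqrt(3 + 5) + 0) = 2*(sqrt(8) + 0) = 2*(2*sqrt(2) + 0) = 2*(2*sqrt(2)) = 4*sqrt(2) ≈ 5.6569)
(17*11 + 15)*w = (17*11 + 15)*(4*sqrt(2)) = (187 + 15)*(4*sqrt(2)) = 202*(4*sqrt(2)) = 808*sqrt(2)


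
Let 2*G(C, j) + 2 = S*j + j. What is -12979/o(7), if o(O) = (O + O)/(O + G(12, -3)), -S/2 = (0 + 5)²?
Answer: -2063661/28 ≈ -73702.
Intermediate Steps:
S = -50 (S = -2*(0 + 5)² = -2*5² = -2*25 = -50)
G(C, j) = -1 - 49*j/2 (G(C, j) = -1 + (-50*j + j)/2 = -1 + (-49*j)/2 = -1 - 49*j/2)
o(O) = 2*O/(145/2 + O) (o(O) = (O + O)/(O + (-1 - 49/2*(-3))) = (2*O)/(O + (-1 + 147/2)) = (2*O)/(O + 145/2) = (2*O)/(145/2 + O) = 2*O/(145/2 + O))
-12979/o(7) = -12979/(4*7/(145 + 2*7)) = -12979/(4*7/(145 + 14)) = -12979/(4*7/159) = -12979/(4*7*(1/159)) = -12979/28/159 = -12979*159/28 = -2063661/28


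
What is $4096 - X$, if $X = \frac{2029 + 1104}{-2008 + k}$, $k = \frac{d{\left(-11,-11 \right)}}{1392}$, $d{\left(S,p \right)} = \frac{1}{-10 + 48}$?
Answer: $\frac{435223047200}{106215167} \approx 4097.6$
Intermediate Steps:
$d{\left(S,p \right)} = \frac{1}{38}$
$k = \frac{1}{52896}$ ($k = \frac{1}{38 \cdot 1392} = \frac{1}{38} \cdot \frac{1}{1392} = \frac{1}{52896} \approx 1.8905 \cdot 10^{-5}$)
$X = - \frac{165723168}{106215167}$ ($X = \frac{2029 + 1104}{-2008 + \frac{1}{52896}} = \frac{3133}{- \frac{106215167}{52896}} = 3133 \left(- \frac{52896}{106215167}\right) = - \frac{165723168}{106215167} \approx -1.5603$)
$4096 - X = 4096 - - \frac{165723168}{106215167} = 4096 + \frac{165723168}{106215167} = \frac{435223047200}{106215167}$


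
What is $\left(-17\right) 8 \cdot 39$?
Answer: $-5304$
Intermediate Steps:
$\left(-17\right) 8 \cdot 39 = \left(-136\right) 39 = -5304$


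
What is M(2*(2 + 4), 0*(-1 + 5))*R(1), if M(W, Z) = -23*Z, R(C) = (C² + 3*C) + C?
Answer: 0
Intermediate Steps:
R(C) = C² + 4*C
M(2*(2 + 4), 0*(-1 + 5))*R(1) = (-0*(-1 + 5))*(1*(4 + 1)) = (-0*4)*(1*5) = -23*0*5 = 0*5 = 0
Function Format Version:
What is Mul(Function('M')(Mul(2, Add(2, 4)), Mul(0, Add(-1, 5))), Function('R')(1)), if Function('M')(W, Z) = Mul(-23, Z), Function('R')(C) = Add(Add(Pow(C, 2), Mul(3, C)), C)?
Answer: 0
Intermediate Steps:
Function('R')(C) = Add(Pow(C, 2), Mul(4, C))
Mul(Function('M')(Mul(2, Add(2, 4)), Mul(0, Add(-1, 5))), Function('R')(1)) = Mul(Mul(-23, Mul(0, Add(-1, 5))), Mul(1, Add(4, 1))) = Mul(Mul(-23, Mul(0, 4)), Mul(1, 5)) = Mul(Mul(-23, 0), 5) = Mul(0, 5) = 0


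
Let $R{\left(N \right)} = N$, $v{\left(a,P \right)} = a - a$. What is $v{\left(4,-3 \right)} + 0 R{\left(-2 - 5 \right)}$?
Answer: $0$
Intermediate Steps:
$v{\left(a,P \right)} = 0$
$v{\left(4,-3 \right)} + 0 R{\left(-2 - 5 \right)} = 0 + 0 \left(-2 - 5\right) = 0 + 0 \left(-7\right) = 0 + 0 = 0$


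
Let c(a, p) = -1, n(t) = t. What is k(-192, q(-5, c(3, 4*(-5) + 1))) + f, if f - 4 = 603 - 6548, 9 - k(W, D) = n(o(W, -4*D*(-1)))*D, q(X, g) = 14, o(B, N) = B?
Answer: -3244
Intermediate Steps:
k(W, D) = 9 - D*W (k(W, D) = 9 - W*D = 9 - D*W)
f = -5941 (f = 4 + (603 - 6548) = 4 - 5945 = -5941)
k(-192, q(-5, c(3, 4*(-5) + 1))) + f = (9 - 1*14*(-192)) - 5941 = (9 + 2688) - 5941 = 2697 - 5941 = -3244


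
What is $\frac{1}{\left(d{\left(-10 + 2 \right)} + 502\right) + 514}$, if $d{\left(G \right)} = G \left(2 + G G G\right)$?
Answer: $\frac{1}{5096} \approx 0.00019623$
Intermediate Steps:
$d{\left(G \right)} = G \left(2 + G^{3}\right)$ ($d{\left(G \right)} = G \left(2 + G^{2} G\right) = G \left(2 + G^{3}\right)$)
$\frac{1}{\left(d{\left(-10 + 2 \right)} + 502\right) + 514} = \frac{1}{\left(\left(-10 + 2\right) \left(2 + \left(-10 + 2\right)^{3}\right) + 502\right) + 514} = \frac{1}{\left(- 8 \left(2 + \left(-8\right)^{3}\right) + 502\right) + 514} = \frac{1}{\left(- 8 \left(2 - 512\right) + 502\right) + 514} = \frac{1}{\left(\left(-8\right) \left(-510\right) + 502\right) + 514} = \frac{1}{\left(4080 + 502\right) + 514} = \frac{1}{4582 + 514} = \frac{1}{5096}$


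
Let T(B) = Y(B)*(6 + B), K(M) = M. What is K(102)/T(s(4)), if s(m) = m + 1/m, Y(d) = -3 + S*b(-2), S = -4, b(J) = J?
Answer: 408/205 ≈ 1.9902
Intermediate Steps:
Y(d) = 5 (Y(d) = -3 - 4*(-2) = -3 + 8 = 5)
T(B) = 30 + 5*B (T(B) = 5*(6 + B) = 30 + 5*B)
K(102)/T(s(4)) = 102/(30 + 5*(4 + 1/4)) = 102/(30 + 5*(4 + ¼)) = 102/(30 + 5*(17/4)) = 102/(30 + 85/4) = 102/(205/4) = 102*(4/205) = 408/205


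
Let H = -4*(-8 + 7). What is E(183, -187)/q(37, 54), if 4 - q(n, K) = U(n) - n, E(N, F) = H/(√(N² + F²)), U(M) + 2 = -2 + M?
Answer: √68458/136916 ≈ 0.0019110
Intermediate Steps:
U(M) = -4 + M (U(M) = -2 + (-2 + M) = -4 + M)
H = 4 (H = -4*(-1) = 4)
E(N, F) = 4/√(F² + N²) (E(N, F) = 4/(√(N² + F²)) = 4/(√(F² + N²)) = 4/√(F² + N²))
q(n, K) = 8 (q(n, K) = 4 - ((-4 + n) - n) = 4 - 1*(-4) = 4 + 4 = 8)
E(183, -187)/q(37, 54) = (4/√((-187)² + 183²))/8 = (4/√(34969 + 33489))*(⅛) = (4/√68458)*(⅛) = (4*(√68458/68458))*(⅛) = (2*√68458/34229)*(⅛) = √68458/136916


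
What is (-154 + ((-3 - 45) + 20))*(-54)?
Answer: 9828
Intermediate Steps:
(-154 + ((-3 - 45) + 20))*(-54) = (-154 + (-48 + 20))*(-54) = (-154 - 28)*(-54) = -182*(-54) = 9828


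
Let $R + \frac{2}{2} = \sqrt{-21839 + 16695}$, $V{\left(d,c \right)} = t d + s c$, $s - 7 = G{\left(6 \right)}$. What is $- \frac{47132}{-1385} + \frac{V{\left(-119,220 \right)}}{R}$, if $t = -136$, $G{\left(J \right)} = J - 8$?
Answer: $\frac{8 \left(- 2986401 i + 11783 \sqrt{1286}\right)}{1385 \left(i + 2 \sqrt{1286}\right)} \approx 30.671 - 240.94 i$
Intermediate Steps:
$G{\left(J \right)} = -8 + J$ ($G{\left(J \right)} = J - 8 = -8 + J$)
$s = 5$ ($s = 7 + \left(-8 + 6\right) = 7 - 2 = 5$)
$V{\left(d,c \right)} = - 136 d + 5 c$
$R = -1 + 2 i \sqrt{1286}$ ($R = -1 + \sqrt{-21839 + 16695} = -1 + \sqrt{-5144} = -1 + 2 i \sqrt{1286} \approx -1.0 + 71.722 i$)
$- \frac{47132}{-1385} + \frac{V{\left(-119,220 \right)}}{R} = - \frac{47132}{-1385} + \frac{\left(-136\right) \left(-119\right) + 5 \cdot 220}{-1 + 2 i \sqrt{1286}} = \left(-47132\right) \left(- \frac{1}{1385}\right) + \frac{16184 + 1100}{-1 + 2 i \sqrt{1286}} = \frac{47132}{1385} + \frac{17284}{-1 + 2 i \sqrt{1286}}$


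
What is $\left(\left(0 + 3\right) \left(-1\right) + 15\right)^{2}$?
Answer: $144$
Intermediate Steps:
$\left(\left(0 + 3\right) \left(-1\right) + 15\right)^{2} = \left(3 \left(-1\right) + 15\right)^{2} = \left(-3 + 15\right)^{2} = 12^{2} = 144$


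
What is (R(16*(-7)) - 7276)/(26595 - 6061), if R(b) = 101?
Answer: -7175/20534 ≈ -0.34942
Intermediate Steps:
(R(16*(-7)) - 7276)/(26595 - 6061) = (101 - 7276)/(26595 - 6061) = -7175/20534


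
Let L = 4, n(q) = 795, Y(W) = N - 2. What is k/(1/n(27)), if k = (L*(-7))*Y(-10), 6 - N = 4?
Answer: 0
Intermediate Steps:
N = 2 (N = 6 - 1*4 = 6 - 4 = 2)
Y(W) = 0 (Y(W) = 2 - 2 = 0)
k = 0 (k = (4*(-7))*0 = -28*0 = 0)
k/(1/n(27)) = 0/(1/795) = 0*795 = 0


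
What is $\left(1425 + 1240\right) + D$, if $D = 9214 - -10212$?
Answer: $22091$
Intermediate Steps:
$D = 19426$ ($D = 9214 + 10212 = 19426$)
$\left(1425 + 1240\right) + D = \left(1425 + 1240\right) + 19426 = 2665 + 19426 = 22091$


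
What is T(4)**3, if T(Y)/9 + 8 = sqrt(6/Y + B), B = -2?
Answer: -364500 + 279207*I*sqrt(2)/4 ≈ -3.645e+5 + 98715.0*I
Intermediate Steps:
T(Y) = -72 + 9*sqrt(-2 + 6/Y) (T(Y) = -72 + 9*sqrt(6/Y - 2) = -72 + 9*sqrt(-2 + 6/Y))
T(4)**3 = (-72 + 9*sqrt(2)*sqrt((3 - 1*4)/4))**3 = (-72 + 9*sqrt(2)*sqrt((3 - 4)/4))**3 = (-72 + 9*sqrt(2)*sqrt((1/4)*(-1)))**3 = (-72 + 9*sqrt(2)*sqrt(-1/4))**3 = (-72 + 9*sqrt(2)*(I/2))**3 = (-72 + 9*I*sqrt(2)/2)**3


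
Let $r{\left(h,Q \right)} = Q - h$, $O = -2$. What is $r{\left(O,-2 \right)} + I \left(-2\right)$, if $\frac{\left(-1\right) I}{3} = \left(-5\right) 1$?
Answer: $-30$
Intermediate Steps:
$I = 15$ ($I = - 3 \left(\left(-5\right) 1\right) = \left(-3\right) \left(-5\right) = 15$)
$r{\left(O,-2 \right)} + I \left(-2\right) = \left(-2 - -2\right) + 15 \left(-2\right) = \left(-2 + 2\right) - 30 = 0 - 30 = -30$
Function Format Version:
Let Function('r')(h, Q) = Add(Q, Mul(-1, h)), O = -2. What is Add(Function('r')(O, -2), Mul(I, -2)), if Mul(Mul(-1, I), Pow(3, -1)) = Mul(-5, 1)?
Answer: -30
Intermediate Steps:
I = 15 (I = Mul(-3, Mul(-5, 1)) = Mul(-3, -5) = 15)
Add(Function('r')(O, -2), Mul(I, -2)) = Add(Add(-2, Mul(-1, -2)), Mul(15, -2)) = Add(Add(-2, 2), -30) = Add(0, -30) = -30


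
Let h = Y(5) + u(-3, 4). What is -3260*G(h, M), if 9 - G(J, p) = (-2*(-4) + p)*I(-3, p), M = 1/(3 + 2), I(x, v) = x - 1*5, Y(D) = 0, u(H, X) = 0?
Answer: -243196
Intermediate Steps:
I(x, v) = -5 + x (I(x, v) = x - 5 = -5 + x)
h = 0 (h = 0 + 0 = 0)
M = 1/5 ≈ 0.20000
G(J, p) = 73 + 8*p (G(J, p) = 9 - (-2*(-4) + p)*(-5 - 3) = 9 - (8 + p)*(-8) = 9 - (-64 - 8*p) = 9 + (64 + 8*p) = 73 + 8*p)
-3260*G(h, M) = -3260*(73 + 8*(1/5)) = -3260*(73 + 8/5) = -3260*373/5 = -243196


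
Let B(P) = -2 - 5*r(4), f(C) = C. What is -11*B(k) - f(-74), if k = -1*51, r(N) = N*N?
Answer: 976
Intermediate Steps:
r(N) = N**2
k = -51
B(P) = -82 (B(P) = -2 - 5*4**2 = -2 - 5*16 = -2 - 80 = -82)
-11*B(k) - f(-74) = -11*(-82) - 1*(-74) = 902 + 74 = 976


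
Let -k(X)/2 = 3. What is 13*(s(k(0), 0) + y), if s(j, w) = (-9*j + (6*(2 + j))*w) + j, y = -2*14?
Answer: 260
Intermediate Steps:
k(X) = -6 (k(X) = -2*3 = -6)
y = -28
s(j, w) = -8*j + w*(12 + 6*j) (s(j, w) = (-9*j + (12 + 6*j)*w) + j = (-9*j + w*(12 + 6*j)) + j = -8*j + w*(12 + 6*j))
13*(s(k(0), 0) + y) = 13*((-8*(-6) + 12*0 + 6*(-6)*0) - 28) = 13*((48 + 0 + 0) - 28) = 13*(48 - 28) = 13*20 = 260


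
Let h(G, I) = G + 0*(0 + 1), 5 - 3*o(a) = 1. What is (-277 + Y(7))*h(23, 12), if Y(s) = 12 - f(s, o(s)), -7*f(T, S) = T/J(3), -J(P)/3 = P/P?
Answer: -18308/3 ≈ -6102.7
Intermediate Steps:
o(a) = 4/3 (o(a) = 5/3 - ⅓*1 = 5/3 - ⅓ = 4/3)
J(P) = -3 (J(P) = -3*P/P = -3*1 = -3)
h(G, I) = G (h(G, I) = G + 0*1 = G + 0 = G)
f(T, S) = T/21 (f(T, S) = -T/(7*(-3)) = -T*(-1)/(7*3) = -(-1)*T/21 = T/21)
Y(s) = 12 - s/21
(-277 + Y(7))*h(23, 12) = (-277 + (12 - 1/21*7))*23 = (-277 + (12 - ⅓))*23 = (-277 + 35/3)*23 = -796/3*23 = -18308/3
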